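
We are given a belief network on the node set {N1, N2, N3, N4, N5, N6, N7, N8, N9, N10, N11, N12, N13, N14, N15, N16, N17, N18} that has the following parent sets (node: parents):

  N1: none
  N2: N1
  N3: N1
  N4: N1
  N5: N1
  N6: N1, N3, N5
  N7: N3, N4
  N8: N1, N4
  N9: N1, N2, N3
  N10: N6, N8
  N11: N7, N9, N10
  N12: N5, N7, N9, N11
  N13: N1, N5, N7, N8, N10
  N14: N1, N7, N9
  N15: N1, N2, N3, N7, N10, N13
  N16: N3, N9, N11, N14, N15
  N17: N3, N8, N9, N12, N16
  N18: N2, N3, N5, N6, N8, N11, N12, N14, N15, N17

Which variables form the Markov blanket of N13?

{N1, N2, N3, N5, N7, N8, N10, N15}

Recall MB(v) = parents ∪ children ∪ spouses, where spouses are the other parents of v's children.
Parents of N13: N1, N5, N7, N8, N10.
N13's children: N15.
Parents of each child, excluding N13:
  parents(N15) \ {N13} = {N1, N2, N3, N7, N10}.
Union: {N1, N5, N7, N8, N10} ∪ {N15} ∪ {N1, N2, N3, N7, N10} = {N1, N2, N3, N5, N7, N8, N10, N15}.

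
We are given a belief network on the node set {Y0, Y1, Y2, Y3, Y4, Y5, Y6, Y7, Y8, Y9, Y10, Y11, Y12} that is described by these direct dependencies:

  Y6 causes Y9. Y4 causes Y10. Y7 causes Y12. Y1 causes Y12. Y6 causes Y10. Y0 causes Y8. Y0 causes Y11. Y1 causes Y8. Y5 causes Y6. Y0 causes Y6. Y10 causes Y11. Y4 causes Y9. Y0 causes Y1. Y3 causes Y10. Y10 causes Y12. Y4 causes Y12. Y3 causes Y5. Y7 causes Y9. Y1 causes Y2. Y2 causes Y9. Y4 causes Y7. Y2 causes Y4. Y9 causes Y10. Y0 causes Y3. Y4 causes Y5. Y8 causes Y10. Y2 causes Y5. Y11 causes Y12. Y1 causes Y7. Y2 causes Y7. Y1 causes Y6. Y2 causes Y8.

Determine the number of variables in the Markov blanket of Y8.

8

A node's Markov blanket = Pa ∪ Ch ∪ (parents of Ch other than the node itself).
Parents of Y8: Y0, Y1, Y2.
Y8's children: Y10.
Other parents of Y8's children:
  Y10: Y3, Y4, Y6, Y9
MB(Y8) = {Y0, Y1, Y2, Y3, Y4, Y6, Y9, Y10}, which has 8 nodes.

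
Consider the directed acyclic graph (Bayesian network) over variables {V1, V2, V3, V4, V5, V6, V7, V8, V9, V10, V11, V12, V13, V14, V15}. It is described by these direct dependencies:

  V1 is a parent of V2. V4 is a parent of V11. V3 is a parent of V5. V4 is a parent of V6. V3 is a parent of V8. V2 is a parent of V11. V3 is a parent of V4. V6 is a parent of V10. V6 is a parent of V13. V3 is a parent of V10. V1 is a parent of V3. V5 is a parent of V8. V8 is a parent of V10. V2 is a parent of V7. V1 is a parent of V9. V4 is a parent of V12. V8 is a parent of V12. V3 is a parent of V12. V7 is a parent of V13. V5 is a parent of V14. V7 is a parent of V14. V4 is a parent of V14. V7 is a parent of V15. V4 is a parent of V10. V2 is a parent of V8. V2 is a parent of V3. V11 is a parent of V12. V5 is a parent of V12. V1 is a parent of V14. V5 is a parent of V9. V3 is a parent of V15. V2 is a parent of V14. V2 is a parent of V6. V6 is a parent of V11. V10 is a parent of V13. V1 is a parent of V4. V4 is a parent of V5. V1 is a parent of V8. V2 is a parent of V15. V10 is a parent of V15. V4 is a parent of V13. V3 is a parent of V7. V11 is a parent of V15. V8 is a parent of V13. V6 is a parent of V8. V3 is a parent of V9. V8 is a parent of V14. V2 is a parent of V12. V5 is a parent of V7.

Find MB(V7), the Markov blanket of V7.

{V1, V2, V3, V4, V5, V6, V8, V10, V11, V13, V14, V15}

A node's Markov blanket = Pa ∪ Ch ∪ (parents of Ch other than the node itself).
Pa(V7) = {V2, V3, V5}.
V7's children: V13, V14, V15.
Co-parents of V7 (other parents of its children):
  V13: V4, V6, V8, V10
  V14: V1, V2, V4, V5, V8
  V15: V2, V3, V10, V11
Union: {V2, V3, V5} ∪ {V13, V14, V15} ∪ {V1, V2, V3, V4, V5, V6, V8, V10, V11} = {V1, V2, V3, V4, V5, V6, V8, V10, V11, V13, V14, V15}.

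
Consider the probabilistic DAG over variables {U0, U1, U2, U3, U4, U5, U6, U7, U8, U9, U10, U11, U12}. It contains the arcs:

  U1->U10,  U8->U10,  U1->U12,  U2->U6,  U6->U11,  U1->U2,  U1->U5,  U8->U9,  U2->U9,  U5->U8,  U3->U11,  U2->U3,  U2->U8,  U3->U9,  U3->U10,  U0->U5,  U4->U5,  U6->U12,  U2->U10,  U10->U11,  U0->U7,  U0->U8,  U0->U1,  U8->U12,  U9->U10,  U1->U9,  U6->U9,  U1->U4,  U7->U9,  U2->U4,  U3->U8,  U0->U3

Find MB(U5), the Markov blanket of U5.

{U0, U1, U2, U3, U4, U8}

The Markov blanket of a node is its parents, its children, and the other parents of its children.
Parents of U5: U0, U1, U4.
Ch(U5) = {U8}.
Parents of each child, excluding U5:
  U8 also has parents U0, U2, U3.
Taking the union gives {U0, U1, U2, U3, U4, U8}.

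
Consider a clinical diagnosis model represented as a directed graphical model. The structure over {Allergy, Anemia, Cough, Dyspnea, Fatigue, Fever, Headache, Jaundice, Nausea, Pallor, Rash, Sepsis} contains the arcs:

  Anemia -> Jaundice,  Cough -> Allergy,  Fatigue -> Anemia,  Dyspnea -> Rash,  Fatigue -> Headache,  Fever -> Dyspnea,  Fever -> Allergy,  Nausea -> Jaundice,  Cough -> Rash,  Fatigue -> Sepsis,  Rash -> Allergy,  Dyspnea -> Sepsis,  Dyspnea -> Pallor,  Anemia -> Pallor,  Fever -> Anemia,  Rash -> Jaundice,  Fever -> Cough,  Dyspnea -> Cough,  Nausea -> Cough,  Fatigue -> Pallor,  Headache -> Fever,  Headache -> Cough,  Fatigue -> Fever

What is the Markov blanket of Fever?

Recall MB(v) = parents ∪ children ∪ spouses, where spouses are the other parents of v's children.
Children of Fever: Allergy, Anemia, Cough, Dyspnea.
Pa(Fever) = {Fatigue, Headache}.
Co-parents of Fever (other parents of its children):
  Dyspnea has no other parent.
  parents(Cough) \ {Fever} = {Dyspnea, Headache, Nausea}.
  Anemia also has parent Fatigue.
  Allergy's other parents are Cough, Rash.
MB(Fever) = {Allergy, Anemia, Cough, Dyspnea, Fatigue, Headache, Nausea, Rash}.

{Allergy, Anemia, Cough, Dyspnea, Fatigue, Headache, Nausea, Rash}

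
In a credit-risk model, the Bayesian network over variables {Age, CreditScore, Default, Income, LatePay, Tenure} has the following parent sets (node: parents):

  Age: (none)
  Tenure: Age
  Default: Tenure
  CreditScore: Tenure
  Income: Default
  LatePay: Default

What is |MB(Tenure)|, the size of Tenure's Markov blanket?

Ch(Tenure) = {CreditScore, Default}.
Tenure has parent Age.
Parents of each child, excluding Tenure:
  Default: no additional parents.
  CreditScore has no other parent.
MB(Tenure) = {Age, CreditScore, Default}, which has 3 nodes.

3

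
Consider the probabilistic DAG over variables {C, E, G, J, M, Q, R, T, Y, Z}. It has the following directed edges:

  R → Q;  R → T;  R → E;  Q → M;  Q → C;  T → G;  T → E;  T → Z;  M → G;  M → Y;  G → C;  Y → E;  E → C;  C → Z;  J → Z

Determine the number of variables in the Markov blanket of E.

6

A node's Markov blanket = Pa ∪ Ch ∪ (parents of Ch other than the node itself).
E's parents: R, T, Y.
E's children: C.
Co-parents of E (other parents of its children):
  C: G, Q
MB(E) = {C, G, Q, R, T, Y}, which has 6 nodes.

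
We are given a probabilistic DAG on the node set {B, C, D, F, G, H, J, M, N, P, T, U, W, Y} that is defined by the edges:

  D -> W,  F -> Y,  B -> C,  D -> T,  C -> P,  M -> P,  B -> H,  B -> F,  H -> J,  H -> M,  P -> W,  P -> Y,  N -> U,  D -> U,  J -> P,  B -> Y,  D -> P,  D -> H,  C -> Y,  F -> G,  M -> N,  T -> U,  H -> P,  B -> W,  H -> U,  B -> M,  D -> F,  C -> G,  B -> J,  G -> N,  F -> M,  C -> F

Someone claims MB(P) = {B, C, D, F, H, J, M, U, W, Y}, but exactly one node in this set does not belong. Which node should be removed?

U

A node's Markov blanket = Pa ∪ Ch ∪ (parents of Ch other than the node itself).
Ch(P) = {W, Y}.
Pa(P) = {C, D, H, J, M}.
Parents of each child, excluding P:
  W also has parents B, D.
  parents(Y) \ {P} = {B, C, F}.
MB(P) = {B, C, D, F, H, J, M, W, Y}.
U is neither a parent, child, nor co-parent of P, so it does not belong.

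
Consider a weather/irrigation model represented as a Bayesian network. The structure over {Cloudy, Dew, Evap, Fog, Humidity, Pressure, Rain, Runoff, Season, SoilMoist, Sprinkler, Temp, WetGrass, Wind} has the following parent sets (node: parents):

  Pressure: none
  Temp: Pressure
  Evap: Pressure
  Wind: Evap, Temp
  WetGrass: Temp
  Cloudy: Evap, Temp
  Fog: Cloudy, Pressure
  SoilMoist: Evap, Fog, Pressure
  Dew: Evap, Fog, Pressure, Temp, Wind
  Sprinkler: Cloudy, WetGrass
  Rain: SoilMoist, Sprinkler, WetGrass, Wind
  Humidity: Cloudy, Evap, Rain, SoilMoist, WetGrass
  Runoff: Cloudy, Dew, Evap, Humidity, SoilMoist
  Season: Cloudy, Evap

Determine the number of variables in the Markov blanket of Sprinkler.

Children of Sprinkler: Rain.
Sprinkler's parents: Cloudy, WetGrass.
Co-parents of Sprinkler (other parents of its children):
  Rain's other parents are SoilMoist, WetGrass, Wind.
MB(Sprinkler) = {Cloudy, Rain, SoilMoist, WetGrass, Wind}, which has 5 nodes.

5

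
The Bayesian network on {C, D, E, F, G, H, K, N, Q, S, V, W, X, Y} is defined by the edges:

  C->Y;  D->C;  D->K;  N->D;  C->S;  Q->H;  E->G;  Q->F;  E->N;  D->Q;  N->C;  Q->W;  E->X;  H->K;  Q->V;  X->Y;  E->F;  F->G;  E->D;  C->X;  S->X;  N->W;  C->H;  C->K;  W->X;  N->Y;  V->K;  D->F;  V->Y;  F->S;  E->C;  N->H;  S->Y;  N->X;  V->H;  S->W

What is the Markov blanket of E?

Pa(E) = {}.
Ch(E) = {C, D, F, G, N, X}.
Co-parents of E (other parents of its children):
  N: no additional parents.
  D also has parent N.
  F also has parents D, Q.
  C also has parents D, N.
  parents(G) \ {E} = {F}.
  X's other parents are C, N, S, W.
So the Markov blanket of E is {C, D, F, G, N, Q, S, W, X}.

{C, D, F, G, N, Q, S, W, X}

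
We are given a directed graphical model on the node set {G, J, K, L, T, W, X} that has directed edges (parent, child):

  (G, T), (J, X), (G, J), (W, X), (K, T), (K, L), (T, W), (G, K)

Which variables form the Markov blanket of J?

J has child X.
J's parents: G.
For each child, the remaining parents (spouses of J):
  X: W
Union: {G} ∪ {X} ∪ {W} = {G, W, X}.

{G, W, X}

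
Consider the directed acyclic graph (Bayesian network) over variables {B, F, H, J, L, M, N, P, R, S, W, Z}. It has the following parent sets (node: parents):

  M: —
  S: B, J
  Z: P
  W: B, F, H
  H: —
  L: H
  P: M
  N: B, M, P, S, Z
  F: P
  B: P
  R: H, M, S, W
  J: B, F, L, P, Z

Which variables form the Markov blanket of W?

W's parents: B, F, H.
Children of W: R.
Co-parents of W (other parents of its children):
  parents(R) \ {W} = {H, M, S}.
Taking the union gives {B, F, H, M, R, S}.

{B, F, H, M, R, S}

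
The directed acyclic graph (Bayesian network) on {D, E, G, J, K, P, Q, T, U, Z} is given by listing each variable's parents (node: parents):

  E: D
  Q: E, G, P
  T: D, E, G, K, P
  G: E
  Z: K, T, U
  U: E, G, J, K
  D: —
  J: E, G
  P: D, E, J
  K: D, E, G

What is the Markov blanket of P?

{D, E, G, J, K, Q, T}

P's parents: D, E, J.
P has children Q, T.
Other parents of P's children:
  Q's other parents are E, G.
  parents(T) \ {P} = {D, E, G, K}.
Taking the union gives {D, E, G, J, K, Q, T}.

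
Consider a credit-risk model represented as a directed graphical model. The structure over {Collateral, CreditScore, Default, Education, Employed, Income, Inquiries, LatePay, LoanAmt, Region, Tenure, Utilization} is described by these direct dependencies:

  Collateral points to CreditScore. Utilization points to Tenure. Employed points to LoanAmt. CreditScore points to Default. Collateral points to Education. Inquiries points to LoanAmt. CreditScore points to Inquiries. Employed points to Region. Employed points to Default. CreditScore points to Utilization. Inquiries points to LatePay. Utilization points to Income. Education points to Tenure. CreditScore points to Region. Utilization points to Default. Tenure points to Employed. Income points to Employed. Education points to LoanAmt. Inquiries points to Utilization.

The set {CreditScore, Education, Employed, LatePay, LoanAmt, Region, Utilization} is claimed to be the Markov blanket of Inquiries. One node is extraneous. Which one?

Region

Recall MB(v) = parents ∪ children ∪ spouses, where spouses are the other parents of v's children.
Inquiries has parent CreditScore.
Inquiries's children: LatePay, LoanAmt, Utilization.
Other parents of Inquiries's children:
  Utilization also has parent CreditScore.
  parents(LoanAmt) \ {Inquiries} = {Education, Employed}.
  LatePay has no other parent.
MB(Inquiries) = {CreditScore, Education, Employed, LatePay, LoanAmt, Utilization}.
Region is neither a parent, child, nor co-parent of Inquiries, so it does not belong.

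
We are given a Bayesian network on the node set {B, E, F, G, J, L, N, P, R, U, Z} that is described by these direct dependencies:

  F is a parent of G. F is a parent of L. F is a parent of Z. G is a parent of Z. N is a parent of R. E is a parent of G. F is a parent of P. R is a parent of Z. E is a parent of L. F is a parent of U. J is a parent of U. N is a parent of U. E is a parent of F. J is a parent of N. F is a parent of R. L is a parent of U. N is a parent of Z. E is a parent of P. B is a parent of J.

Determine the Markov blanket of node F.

The Markov blanket of a node is its parents, its children, and the other parents of its children.
Parents of F: E.
Children of F: G, L, P, R, U, Z.
Parents of each child, excluding F:
  G also has parent E.
  parents(L) \ {F} = {E}.
  P also has parent E.
  R's other parent is N.
  U's other parents are J, L, N.
  Z's other parents are G, N, R.
So the Markov blanket of F is {E, G, J, L, N, P, R, U, Z}.

{E, G, J, L, N, P, R, U, Z}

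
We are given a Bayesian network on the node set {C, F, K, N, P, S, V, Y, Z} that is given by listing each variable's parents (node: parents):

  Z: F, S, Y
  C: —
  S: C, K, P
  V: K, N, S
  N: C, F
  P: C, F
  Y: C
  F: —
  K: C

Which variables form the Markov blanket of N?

N has parents C, F.
N has child V.
Parents of each child, excluding N:
  V: K, S
Taking the union gives {C, F, K, S, V}.

{C, F, K, S, V}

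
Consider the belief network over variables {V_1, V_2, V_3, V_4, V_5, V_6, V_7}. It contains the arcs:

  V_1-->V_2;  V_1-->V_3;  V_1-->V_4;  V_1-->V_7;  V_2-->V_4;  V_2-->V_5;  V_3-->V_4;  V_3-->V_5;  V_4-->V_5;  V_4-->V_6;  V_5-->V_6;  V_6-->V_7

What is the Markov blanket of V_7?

{V_1, V_6}

By definition, MB(V_7) is built from V_7's parents, V_7's children, and the co-parents of V_7.
Pa(V_7) = {V_1, V_6}.
V_7 has no children.
With no children, V_7 has no spouses; the co-parent set is empty.
Taking the union gives {V_1, V_6}.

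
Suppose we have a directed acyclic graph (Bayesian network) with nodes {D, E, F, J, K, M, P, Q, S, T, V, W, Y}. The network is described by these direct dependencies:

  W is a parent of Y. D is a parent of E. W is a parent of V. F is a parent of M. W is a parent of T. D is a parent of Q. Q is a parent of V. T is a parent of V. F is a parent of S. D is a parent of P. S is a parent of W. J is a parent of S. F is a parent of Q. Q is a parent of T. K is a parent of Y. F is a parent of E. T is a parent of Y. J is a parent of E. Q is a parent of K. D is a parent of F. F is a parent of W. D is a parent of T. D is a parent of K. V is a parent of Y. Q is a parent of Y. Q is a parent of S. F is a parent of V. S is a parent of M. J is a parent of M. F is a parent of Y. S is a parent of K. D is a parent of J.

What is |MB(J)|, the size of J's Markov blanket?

6

A node's Markov blanket = Pa ∪ Ch ∪ (parents of Ch other than the node itself).
J's children: E, M, S.
Parents of J: D.
Parents of each child, excluding J:
  S's other parents are F, Q.
  M's other parents are F, S.
  parents(E) \ {J} = {D, F}.
MB(J) = {D, E, F, M, Q, S}, which has 6 nodes.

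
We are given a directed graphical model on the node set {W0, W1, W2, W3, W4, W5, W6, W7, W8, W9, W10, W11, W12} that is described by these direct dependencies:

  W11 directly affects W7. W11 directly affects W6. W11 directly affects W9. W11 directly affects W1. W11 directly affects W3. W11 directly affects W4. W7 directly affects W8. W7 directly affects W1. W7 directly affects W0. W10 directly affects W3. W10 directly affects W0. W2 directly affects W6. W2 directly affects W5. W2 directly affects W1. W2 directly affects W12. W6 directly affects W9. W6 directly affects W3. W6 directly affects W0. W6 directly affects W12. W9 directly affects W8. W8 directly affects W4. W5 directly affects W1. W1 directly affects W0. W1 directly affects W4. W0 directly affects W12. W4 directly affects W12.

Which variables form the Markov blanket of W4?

{W0, W1, W2, W6, W8, W11, W12}

The Markov blanket of a node is its parents, its children, and the other parents of its children.
Children of W4: W12.
Parents of W4: W1, W8, W11.
Other parents of W4's children:
  W12 also has parents W0, W2, W6.
So the Markov blanket of W4 is {W0, W1, W2, W6, W8, W11, W12}.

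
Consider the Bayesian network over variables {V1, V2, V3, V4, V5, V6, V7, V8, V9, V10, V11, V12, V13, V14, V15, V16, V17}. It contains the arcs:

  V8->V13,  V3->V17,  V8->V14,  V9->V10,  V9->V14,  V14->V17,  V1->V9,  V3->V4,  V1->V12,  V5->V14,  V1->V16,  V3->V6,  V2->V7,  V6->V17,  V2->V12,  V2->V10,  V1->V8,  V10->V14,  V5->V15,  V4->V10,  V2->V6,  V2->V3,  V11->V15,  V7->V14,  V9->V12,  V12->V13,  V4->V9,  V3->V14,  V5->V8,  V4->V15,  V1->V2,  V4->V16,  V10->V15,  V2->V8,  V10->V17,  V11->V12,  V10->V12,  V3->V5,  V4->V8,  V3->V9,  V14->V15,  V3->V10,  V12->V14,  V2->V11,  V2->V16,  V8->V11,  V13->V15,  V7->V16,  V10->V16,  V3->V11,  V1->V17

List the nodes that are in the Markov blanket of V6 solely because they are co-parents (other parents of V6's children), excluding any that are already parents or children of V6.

Children of V6: V17.
  V17: V1, V3, V10, V14
Excluding nodes already adjacent to V6 (V2, V3, V17), the co-parent-only contribution is {V1, V10, V14}.

{V1, V10, V14}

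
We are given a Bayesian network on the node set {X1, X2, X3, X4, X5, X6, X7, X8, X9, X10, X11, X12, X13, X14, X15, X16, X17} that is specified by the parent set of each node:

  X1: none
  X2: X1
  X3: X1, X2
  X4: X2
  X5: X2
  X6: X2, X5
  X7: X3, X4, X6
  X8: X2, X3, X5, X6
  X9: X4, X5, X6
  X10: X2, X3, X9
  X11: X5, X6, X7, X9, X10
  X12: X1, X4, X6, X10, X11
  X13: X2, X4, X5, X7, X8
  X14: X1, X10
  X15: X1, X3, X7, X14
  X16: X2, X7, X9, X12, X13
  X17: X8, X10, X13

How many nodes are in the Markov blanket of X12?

The Markov blanket of a node is its parents, its children, and the other parents of its children.
X12 has child X16.
Pa(X12) = {X1, X4, X6, X10, X11}.
For each child, the remaining parents (spouses of X12):
  X16's other parents are X2, X7, X9, X13.
MB(X12) = {X1, X2, X4, X6, X7, X9, X10, X11, X13, X16}, which has 10 nodes.

10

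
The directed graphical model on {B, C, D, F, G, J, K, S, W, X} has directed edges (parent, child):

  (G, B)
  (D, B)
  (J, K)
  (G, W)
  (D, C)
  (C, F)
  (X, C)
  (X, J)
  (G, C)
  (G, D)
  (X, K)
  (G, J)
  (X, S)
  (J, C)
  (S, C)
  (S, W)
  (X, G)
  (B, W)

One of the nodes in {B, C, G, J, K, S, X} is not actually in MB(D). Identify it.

K

Recall MB(v) = parents ∪ children ∪ spouses, where spouses are the other parents of v's children.
D has children B, C.
Pa(D) = {G}.
Other parents of D's children:
  B's other parent is G.
  parents(C) \ {D} = {G, J, S, X}.
MB(D) = {B, C, G, J, S, X}.
K is neither a parent, child, nor co-parent of D, so it does not belong.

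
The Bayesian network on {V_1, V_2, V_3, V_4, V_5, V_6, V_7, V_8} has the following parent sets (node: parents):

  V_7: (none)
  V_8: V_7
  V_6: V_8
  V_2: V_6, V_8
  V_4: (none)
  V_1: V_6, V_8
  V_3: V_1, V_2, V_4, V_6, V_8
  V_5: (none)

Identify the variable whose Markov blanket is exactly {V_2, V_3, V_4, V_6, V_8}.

V_1

The target node must have every member of {V_2, V_3, V_4, V_6, V_8} as a parent, child, or co-parent, and no others.
Parents of V_1: V_6, V_8; children: V_3; co-parents: V_2, V_4, V_6, V_8.
These exactly cover the given set, so the node is V_1.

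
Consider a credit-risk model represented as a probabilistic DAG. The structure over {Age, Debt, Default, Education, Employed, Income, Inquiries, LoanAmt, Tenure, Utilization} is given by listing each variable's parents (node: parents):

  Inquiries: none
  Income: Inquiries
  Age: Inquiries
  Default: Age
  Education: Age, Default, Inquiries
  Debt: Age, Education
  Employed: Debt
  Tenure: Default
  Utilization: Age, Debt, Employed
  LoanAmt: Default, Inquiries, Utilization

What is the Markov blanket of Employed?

{Age, Debt, Utilization}

By definition, MB(Employed) is built from Employed's parents, Employed's children, and the co-parents of Employed.
Pa(Employed) = {Debt}.
Ch(Employed) = {Utilization}.
For each child, the remaining parents (spouses of Employed):
  Utilization: Age, Debt
So the Markov blanket of Employed is {Age, Debt, Utilization}.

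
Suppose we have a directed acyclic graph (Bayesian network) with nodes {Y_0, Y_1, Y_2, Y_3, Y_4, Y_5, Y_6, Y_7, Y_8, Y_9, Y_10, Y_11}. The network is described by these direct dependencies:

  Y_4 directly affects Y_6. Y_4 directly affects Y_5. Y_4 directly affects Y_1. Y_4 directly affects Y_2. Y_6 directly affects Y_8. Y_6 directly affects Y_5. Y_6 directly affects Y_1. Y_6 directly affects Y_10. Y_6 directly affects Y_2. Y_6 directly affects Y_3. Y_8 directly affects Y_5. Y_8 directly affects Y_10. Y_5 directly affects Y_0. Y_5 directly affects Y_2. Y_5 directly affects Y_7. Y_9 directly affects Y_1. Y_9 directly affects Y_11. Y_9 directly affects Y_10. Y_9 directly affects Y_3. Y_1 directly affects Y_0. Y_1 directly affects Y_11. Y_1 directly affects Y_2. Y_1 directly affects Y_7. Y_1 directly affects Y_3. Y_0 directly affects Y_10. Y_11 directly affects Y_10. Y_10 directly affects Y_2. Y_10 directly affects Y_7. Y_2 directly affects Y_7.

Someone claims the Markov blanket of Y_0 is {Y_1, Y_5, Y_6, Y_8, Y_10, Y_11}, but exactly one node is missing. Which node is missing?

Y_9

The Markov blanket of a node is its parents, its children, and the other parents of its children.
Y_0's children: Y_10.
Parents of Y_0: Y_1, Y_5.
Parents of each child, excluding Y_0:
  Y_10 also has parents Y_6, Y_8, Y_9, Y_11.
MB(Y_0) = {Y_1, Y_5, Y_6, Y_8, Y_9, Y_10, Y_11}.
Comparing with the claimed set, Y_9 is missing.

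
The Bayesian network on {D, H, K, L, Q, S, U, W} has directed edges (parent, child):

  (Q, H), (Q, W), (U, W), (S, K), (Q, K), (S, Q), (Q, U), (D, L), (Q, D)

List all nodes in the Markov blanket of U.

Recall MB(v) = parents ∪ children ∪ spouses, where spouses are the other parents of v's children.
Pa(U) = {Q}.
U has child W.
Other parents of U's children:
  W: Q
Union: {Q} ∪ {W} ∪ {Q} = {Q, W}.

{Q, W}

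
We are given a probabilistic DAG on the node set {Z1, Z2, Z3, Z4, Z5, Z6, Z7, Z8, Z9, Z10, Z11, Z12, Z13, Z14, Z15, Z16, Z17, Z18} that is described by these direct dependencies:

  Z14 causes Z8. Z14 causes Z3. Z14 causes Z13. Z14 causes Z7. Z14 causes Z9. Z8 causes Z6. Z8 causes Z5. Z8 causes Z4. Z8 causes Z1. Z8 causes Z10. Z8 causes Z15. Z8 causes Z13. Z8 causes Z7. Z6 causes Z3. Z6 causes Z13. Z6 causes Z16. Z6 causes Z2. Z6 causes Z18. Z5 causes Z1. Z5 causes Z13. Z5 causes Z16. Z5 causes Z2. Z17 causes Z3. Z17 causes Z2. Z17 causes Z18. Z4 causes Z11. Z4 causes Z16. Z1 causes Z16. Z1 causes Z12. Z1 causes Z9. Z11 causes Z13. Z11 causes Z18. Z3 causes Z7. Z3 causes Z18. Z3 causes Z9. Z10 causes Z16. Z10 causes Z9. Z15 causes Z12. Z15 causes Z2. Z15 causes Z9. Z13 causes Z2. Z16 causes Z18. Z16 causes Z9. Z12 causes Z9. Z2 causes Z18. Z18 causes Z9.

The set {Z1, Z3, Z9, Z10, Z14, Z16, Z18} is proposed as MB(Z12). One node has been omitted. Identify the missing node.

Z15

Children of Z12: Z9.
Parents of Z12: Z1, Z15.
For each child, the remaining parents (spouses of Z12):
  parents(Z9) \ {Z12} = {Z1, Z3, Z10, Z14, Z15, Z16, Z18}.
MB(Z12) = {Z1, Z3, Z9, Z10, Z14, Z15, Z16, Z18}.
Comparing with the claimed set, Z15 is missing.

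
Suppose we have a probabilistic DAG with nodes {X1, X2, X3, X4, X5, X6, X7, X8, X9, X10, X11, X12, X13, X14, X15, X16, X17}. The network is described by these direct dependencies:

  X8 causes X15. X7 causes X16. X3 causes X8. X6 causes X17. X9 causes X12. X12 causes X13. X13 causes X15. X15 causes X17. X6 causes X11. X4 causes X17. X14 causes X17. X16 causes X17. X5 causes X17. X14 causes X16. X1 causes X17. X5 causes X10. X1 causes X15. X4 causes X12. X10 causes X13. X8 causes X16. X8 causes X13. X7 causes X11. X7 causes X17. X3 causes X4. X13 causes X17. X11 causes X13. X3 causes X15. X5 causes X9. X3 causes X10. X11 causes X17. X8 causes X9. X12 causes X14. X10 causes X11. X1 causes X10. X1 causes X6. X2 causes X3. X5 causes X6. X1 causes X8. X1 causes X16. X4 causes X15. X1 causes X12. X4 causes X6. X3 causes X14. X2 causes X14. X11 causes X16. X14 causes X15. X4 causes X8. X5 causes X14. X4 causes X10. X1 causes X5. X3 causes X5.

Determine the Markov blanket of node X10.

The Markov blanket of a node is its parents, its children, and the other parents of its children.
X10 has parents X1, X3, X4, X5.
Children of X10: X11, X13.
Parents of each child, excluding X10:
  parents(X11) \ {X10} = {X6, X7}.
  parents(X13) \ {X10} = {X8, X11, X12}.
So the Markov blanket of X10 is {X1, X3, X4, X5, X6, X7, X8, X11, X12, X13}.

{X1, X3, X4, X5, X6, X7, X8, X11, X12, X13}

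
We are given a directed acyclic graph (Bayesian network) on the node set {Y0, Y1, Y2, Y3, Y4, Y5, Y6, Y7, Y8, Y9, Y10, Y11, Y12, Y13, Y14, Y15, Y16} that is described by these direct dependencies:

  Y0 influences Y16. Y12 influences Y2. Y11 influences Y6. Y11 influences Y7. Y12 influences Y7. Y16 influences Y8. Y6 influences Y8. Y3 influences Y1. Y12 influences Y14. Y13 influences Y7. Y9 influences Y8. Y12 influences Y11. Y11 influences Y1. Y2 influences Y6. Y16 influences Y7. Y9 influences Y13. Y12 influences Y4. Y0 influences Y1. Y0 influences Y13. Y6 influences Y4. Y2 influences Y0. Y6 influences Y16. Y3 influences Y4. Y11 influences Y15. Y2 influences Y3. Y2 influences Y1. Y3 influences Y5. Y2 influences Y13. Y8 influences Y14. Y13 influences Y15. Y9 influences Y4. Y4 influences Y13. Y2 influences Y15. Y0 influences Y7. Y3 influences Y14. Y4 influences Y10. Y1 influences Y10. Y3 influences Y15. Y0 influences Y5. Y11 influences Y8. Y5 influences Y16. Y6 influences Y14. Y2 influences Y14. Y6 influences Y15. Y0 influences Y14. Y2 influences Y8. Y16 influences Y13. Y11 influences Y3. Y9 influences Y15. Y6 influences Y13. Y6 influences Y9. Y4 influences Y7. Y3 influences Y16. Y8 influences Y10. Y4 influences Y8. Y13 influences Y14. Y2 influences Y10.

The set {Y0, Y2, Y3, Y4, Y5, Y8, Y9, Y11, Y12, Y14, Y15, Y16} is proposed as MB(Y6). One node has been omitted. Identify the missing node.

Y13

A node's Markov blanket = Pa ∪ Ch ∪ (parents of Ch other than the node itself).
Children of Y6: Y4, Y8, Y9, Y13, Y14, Y15, Y16.
Y6's parents: Y2, Y11.
Parents of each child, excluding Y6:
  Y9: —
  Y16: Y0, Y3, Y5
  Y4: Y3, Y9, Y12
  Y13: Y0, Y2, Y4, Y9, Y16
  Y15: Y2, Y3, Y9, Y11, Y13
  Y8: Y2, Y4, Y9, Y11, Y16
  Y14: Y0, Y2, Y3, Y8, Y12, Y13
MB(Y6) = {Y0, Y2, Y3, Y4, Y5, Y8, Y9, Y11, Y12, Y13, Y14, Y15, Y16}.
Comparing with the claimed set, Y13 is missing.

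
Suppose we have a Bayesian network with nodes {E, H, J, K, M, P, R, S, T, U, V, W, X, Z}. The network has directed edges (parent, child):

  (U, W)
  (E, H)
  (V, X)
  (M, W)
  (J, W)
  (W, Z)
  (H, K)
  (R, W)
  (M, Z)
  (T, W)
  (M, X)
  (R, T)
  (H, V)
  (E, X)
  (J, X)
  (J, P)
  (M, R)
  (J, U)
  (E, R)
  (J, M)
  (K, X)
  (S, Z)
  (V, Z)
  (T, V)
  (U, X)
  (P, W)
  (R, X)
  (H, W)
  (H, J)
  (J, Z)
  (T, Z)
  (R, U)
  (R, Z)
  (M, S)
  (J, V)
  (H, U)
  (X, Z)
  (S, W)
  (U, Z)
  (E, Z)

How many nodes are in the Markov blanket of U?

13

Pa(U) = {H, J, R}.
U's children: W, X, Z.
For each child, the remaining parents (spouses of U):
  W's other parents are H, J, M, P, R, S, T.
  parents(X) \ {U} = {E, J, K, M, R, V}.
  parents(Z) \ {U} = {E, J, M, R, S, T, V, W, X}.
MB(U) = {E, H, J, K, M, P, R, S, T, V, W, X, Z}, which has 13 nodes.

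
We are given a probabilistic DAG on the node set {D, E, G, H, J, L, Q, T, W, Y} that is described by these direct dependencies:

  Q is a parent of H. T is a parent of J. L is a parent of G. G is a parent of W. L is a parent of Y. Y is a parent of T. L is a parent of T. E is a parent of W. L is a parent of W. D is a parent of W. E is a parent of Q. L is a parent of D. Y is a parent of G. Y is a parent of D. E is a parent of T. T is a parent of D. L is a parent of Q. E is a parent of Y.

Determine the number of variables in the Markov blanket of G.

G's parents: L, Y.
G has child W.
Co-parents of G (other parents of its children):
  W's other parents are D, E, L.
MB(G) = {D, E, L, W, Y}, which has 5 nodes.

5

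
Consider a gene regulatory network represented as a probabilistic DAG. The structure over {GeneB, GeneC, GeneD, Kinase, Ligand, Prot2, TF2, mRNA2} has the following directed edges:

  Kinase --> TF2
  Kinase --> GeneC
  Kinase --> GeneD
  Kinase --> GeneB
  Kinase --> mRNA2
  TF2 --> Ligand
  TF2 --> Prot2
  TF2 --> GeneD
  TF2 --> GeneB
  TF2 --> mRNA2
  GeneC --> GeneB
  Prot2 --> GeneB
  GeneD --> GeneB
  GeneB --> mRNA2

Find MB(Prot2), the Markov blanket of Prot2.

Children of Prot2: GeneB.
Prot2 has parent TF2.
Parents of each child, excluding Prot2:
  parents(GeneB) \ {Prot2} = {GeneC, GeneD, Kinase, TF2}.
Taking the union gives {GeneB, GeneC, GeneD, Kinase, TF2}.

{GeneB, GeneC, GeneD, Kinase, TF2}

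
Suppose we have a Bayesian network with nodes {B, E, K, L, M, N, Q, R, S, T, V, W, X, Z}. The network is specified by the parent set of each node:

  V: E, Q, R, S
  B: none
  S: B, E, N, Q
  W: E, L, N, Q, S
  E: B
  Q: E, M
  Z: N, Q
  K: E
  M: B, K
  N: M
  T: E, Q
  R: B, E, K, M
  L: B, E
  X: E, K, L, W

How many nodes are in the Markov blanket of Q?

Recall MB(v) = parents ∪ children ∪ spouses, where spouses are the other parents of v's children.
Q's parents: E, M.
Q has children S, T, V, W, Z.
Parents of each child, excluding Q:
  S also has parents B, E, N.
  parents(T) \ {Q} = {E}.
  V's other parents are E, R, S.
  parents(W) \ {Q} = {E, L, N, S}.
  parents(Z) \ {Q} = {N}.
MB(Q) = {B, E, L, M, N, R, S, T, V, W, Z}, which has 11 nodes.

11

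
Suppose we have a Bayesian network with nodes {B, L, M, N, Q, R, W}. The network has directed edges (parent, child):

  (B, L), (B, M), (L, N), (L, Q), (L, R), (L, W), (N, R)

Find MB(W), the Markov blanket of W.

{L}

By definition, MB(W) is built from W's parents, W's children, and the co-parents of W.
Ch(W) = {}.
W's parents: L.
W has no children, so there are no co-parents.
So the Markov blanket of W is {L}.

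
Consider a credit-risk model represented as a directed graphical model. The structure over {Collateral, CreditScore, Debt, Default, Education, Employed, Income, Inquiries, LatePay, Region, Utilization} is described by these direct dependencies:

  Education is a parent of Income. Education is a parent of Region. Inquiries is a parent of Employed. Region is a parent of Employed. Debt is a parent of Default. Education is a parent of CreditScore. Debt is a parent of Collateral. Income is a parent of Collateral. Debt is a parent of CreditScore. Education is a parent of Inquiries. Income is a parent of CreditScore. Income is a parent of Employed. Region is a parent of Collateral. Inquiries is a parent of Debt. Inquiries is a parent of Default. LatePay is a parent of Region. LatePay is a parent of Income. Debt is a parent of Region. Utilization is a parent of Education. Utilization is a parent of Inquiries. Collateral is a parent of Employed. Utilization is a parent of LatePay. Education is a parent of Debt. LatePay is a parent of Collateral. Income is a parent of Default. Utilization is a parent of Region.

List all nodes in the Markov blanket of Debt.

{Collateral, CreditScore, Default, Education, Income, Inquiries, LatePay, Region, Utilization}

Debt's parents: Education, Inquiries.
Debt has children Collateral, CreditScore, Default, Region.
Other parents of Debt's children:
  Region also has parents Education, LatePay, Utilization.
  parents(Default) \ {Debt} = {Income, Inquiries}.
  Collateral's other parents are Income, LatePay, Region.
  CreditScore's other parents are Education, Income.
MB(Debt) = {Collateral, CreditScore, Default, Education, Income, Inquiries, LatePay, Region, Utilization}.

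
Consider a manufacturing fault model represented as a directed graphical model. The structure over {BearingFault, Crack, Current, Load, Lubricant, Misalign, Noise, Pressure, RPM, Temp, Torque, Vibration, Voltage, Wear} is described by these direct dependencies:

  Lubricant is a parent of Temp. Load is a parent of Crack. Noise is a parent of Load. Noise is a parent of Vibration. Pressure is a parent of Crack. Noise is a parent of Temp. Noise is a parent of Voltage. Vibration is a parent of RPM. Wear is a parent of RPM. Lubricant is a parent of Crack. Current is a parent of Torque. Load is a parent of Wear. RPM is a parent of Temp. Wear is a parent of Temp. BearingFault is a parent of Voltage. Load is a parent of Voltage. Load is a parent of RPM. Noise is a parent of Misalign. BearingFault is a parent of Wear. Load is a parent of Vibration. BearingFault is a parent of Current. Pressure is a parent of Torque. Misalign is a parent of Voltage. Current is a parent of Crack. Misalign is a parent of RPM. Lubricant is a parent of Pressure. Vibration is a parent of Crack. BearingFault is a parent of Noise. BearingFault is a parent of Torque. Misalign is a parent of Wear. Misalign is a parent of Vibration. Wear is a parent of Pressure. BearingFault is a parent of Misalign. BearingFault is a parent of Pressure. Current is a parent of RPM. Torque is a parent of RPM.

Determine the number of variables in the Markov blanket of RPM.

9

Ch(RPM) = {Temp}.
RPM has parents Current, Load, Misalign, Torque, Vibration, Wear.
Parents of each child, excluding RPM:
  parents(Temp) \ {RPM} = {Lubricant, Noise, Wear}.
MB(RPM) = {Current, Load, Lubricant, Misalign, Noise, Temp, Torque, Vibration, Wear}, which has 9 nodes.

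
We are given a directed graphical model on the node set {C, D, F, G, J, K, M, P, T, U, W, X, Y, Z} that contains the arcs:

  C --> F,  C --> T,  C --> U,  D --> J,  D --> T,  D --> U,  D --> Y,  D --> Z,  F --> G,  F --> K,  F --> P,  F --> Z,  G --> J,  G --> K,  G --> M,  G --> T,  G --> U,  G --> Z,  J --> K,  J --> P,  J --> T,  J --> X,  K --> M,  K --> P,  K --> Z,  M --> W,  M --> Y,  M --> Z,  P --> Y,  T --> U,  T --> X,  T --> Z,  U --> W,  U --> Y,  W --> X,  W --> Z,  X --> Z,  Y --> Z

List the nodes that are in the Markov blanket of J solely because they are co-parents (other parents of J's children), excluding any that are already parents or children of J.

Children of J: K, P, T, X.
  K: F, G
  P: F, K
  T: C, D, G
  X: T, W
Excluding nodes already adjacent to J (D, G, K, P, T, X), the co-parent-only contribution is {C, F, W}.

{C, F, W}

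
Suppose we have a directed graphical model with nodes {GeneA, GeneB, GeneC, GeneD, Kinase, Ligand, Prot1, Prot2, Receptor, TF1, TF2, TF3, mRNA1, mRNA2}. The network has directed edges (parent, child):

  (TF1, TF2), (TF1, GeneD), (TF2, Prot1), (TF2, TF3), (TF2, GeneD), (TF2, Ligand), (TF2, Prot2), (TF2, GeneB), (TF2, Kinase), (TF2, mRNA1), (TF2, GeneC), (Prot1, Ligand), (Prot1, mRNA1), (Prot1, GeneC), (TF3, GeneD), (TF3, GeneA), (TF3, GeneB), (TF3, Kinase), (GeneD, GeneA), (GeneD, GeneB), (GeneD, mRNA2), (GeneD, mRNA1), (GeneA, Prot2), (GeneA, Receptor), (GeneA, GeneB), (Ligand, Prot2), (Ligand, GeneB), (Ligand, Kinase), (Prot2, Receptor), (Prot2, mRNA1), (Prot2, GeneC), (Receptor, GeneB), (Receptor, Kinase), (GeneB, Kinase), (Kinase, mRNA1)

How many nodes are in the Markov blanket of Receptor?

Receptor's parents: GeneA, Prot2.
Receptor's children: GeneB, Kinase.
For each child, the remaining parents (spouses of Receptor):
  GeneB: GeneA, GeneD, Ligand, TF2, TF3
  Kinase: GeneB, Ligand, TF2, TF3
MB(Receptor) = {GeneA, GeneB, GeneD, Kinase, Ligand, Prot2, TF2, TF3}, which has 8 nodes.

8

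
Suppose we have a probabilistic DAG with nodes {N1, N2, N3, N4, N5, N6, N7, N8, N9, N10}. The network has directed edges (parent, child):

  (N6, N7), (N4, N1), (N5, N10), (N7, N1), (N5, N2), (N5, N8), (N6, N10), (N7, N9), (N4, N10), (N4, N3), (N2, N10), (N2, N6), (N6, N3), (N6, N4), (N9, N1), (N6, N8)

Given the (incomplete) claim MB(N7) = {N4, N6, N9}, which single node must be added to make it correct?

N1

N7's children: N1, N9.
N7's parents: N6.
Co-parents of N7 (other parents of its children):
  N9: no additional parents.
  parents(N1) \ {N7} = {N4, N9}.
MB(N7) = {N1, N4, N6, N9}.
Comparing with the claimed set, N1 is missing.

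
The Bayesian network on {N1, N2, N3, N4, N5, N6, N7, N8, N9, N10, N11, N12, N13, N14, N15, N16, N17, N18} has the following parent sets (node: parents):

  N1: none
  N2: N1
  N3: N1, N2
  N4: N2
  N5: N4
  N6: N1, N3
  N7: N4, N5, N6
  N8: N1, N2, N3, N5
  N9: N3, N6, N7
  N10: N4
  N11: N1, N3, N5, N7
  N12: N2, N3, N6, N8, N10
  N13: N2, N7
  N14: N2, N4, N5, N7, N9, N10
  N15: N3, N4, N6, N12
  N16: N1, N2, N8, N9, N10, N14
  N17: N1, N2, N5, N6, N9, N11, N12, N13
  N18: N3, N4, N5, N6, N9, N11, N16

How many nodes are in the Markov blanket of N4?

The Markov blanket of a node is its parents, its children, and the other parents of its children.
N4's parents: N2.
N4's children: N5, N7, N10, N14, N15, N18.
For each child, the remaining parents (spouses of N4):
  N5 has no other parent.
  parents(N7) \ {N4} = {N5, N6}.
  N10: no additional parents.
  N14 also has parents N2, N5, N7, N9, N10.
  parents(N15) \ {N4} = {N3, N6, N12}.
  parents(N18) \ {N4} = {N3, N5, N6, N9, N11, N16}.
MB(N4) = {N2, N3, N5, N6, N7, N9, N10, N11, N12, N14, N15, N16, N18}, which has 13 nodes.

13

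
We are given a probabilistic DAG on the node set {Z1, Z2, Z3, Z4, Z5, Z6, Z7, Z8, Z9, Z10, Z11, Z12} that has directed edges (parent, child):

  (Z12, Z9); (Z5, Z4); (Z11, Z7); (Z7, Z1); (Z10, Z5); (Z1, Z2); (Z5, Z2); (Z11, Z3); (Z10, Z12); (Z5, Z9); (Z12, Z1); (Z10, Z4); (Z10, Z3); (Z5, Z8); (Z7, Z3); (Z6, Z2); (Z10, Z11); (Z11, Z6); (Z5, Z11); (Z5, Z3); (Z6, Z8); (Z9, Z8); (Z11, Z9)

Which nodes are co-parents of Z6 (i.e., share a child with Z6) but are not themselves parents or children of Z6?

{Z1, Z5, Z9}

Children of Z6: Z2, Z8.
  Z2: Z1, Z5
  Z8: Z5, Z9
Excluding nodes already adjacent to Z6 (Z2, Z8, Z11), the co-parent-only contribution is {Z1, Z5, Z9}.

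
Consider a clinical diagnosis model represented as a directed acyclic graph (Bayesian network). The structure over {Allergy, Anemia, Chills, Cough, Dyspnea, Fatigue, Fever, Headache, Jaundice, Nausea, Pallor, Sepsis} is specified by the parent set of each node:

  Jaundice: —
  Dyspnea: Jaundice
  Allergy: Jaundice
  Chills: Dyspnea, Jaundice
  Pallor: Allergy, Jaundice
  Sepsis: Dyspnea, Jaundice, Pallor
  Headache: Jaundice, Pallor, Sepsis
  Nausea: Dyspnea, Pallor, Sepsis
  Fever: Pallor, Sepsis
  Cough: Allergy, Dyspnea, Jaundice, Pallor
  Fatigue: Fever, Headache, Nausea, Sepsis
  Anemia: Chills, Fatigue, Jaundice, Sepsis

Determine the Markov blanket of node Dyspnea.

{Allergy, Chills, Cough, Jaundice, Nausea, Pallor, Sepsis}

Dyspnea's parents: Jaundice.
Dyspnea has children Chills, Cough, Nausea, Sepsis.
For each child, the remaining parents (spouses of Dyspnea):
  Chills: Jaundice
  Sepsis: Jaundice, Pallor
  Nausea: Pallor, Sepsis
  Cough: Allergy, Jaundice, Pallor
Taking the union gives {Allergy, Chills, Cough, Jaundice, Nausea, Pallor, Sepsis}.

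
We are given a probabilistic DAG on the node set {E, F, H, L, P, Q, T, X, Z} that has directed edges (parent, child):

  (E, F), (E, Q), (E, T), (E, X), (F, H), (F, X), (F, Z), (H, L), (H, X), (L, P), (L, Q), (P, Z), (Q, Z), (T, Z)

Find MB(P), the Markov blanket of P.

{F, L, Q, T, Z}

Recall MB(v) = parents ∪ children ∪ spouses, where spouses are the other parents of v's children.
Parents of P: L.
P has child Z.
Co-parents of P (other parents of its children):
  Z also has parents F, Q, T.
So the Markov blanket of P is {F, L, Q, T, Z}.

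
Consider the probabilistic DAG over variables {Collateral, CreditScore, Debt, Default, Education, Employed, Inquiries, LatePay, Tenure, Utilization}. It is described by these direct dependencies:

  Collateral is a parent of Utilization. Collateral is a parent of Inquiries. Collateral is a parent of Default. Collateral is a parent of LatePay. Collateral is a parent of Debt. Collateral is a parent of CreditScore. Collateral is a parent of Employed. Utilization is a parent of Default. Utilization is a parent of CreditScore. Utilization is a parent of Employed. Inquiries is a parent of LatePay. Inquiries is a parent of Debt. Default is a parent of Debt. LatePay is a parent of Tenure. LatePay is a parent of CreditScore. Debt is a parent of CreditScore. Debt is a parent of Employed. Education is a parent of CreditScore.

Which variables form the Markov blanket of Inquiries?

Inquiries has parent Collateral.
Children of Inquiries: Debt, LatePay.
Other parents of Inquiries's children:
  LatePay: Collateral
  Debt: Collateral, Default
Union: {Collateral} ∪ {Debt, LatePay} ∪ {Collateral, Default} = {Collateral, Debt, Default, LatePay}.

{Collateral, Debt, Default, LatePay}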